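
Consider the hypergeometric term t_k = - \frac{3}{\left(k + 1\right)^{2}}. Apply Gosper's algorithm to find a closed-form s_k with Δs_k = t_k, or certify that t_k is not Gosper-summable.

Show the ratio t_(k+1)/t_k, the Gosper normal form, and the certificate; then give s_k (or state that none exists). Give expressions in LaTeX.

t_(k+1)/t_k = (k + 1)**2/(k + 2)**2.
Take A(k)=k**2 + 2*k + 1, B(k)=k**2 + 4*k + 4, C(k)=1.
f must satisfy (k**2 + 2*k + 1)·f(k+1) − (k**2 + 2*k + 1)·f(k) = 1.
deg f ≤ 0 (via 2,2,0).
Write f(k) = c0. Then LHS − RHS = -1, requiring -1 = 0: contradictory. No certificate.

none (Gosper's algorithm certifies no s_k)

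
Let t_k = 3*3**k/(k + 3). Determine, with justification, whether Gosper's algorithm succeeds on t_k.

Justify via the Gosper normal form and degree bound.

No — t_k has no hypergeometric antidifference.

The ratio is 3*(k + 3)/(k + 4).
Normal form (A,B,C) = (3*k + 9, k + 4, 1).
Solve (3*k + 9)·f(k+1) − (k + 3)·f(k) = 1.
Degrees (1,1,0) ⇒ d ≤ -1.
Negative degree bound (-1): no f exists, t_k not Gosper-summable.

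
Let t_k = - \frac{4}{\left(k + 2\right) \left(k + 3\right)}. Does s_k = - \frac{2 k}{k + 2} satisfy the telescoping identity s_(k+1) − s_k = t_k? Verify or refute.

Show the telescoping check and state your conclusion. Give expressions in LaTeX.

s_(k+1) = 2*(-k - 1)/(k + 3)
s_(k+1) − s_k = -4/(k**2 + 5*k + 6)
(s_(k+1) − s_k) − t_k = 0

valid; difference matches t_k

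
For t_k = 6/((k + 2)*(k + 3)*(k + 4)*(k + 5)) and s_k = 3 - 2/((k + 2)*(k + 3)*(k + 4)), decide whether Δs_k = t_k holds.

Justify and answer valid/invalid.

valid (s_(k+1) − s_k reduces to t_k)

s_(k+1) = 3 - 2/((k + 3)*(k + 4)*(k + 5))
s_(k+1) − s_k = 6/((k + 2)*(k + 3)*(k + 4)*(k + 5))
(s_(k+1) − s_k) − t_k = 0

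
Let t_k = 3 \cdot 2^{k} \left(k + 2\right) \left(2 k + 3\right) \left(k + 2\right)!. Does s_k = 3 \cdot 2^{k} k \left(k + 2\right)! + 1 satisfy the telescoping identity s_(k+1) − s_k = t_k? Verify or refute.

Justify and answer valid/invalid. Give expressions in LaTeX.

valid; difference matches t_k

s_(k+1) = 3*2**(k + 1)*(k + 1)*factorial(k + 3) + 1
s_(k+1) − s_k = 3*2**k*(k + 2)*(2*k + 3)*factorial(k + 2)
(s_(k+1) − s_k) − t_k = 0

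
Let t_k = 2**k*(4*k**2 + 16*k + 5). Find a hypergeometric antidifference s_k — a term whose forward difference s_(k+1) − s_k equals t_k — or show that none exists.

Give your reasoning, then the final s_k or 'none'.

The ratio is 2*(4*k**2 + 24*k + 25)/(4*k**2 + 16*k + 5).
Gosper form: A/B · C(k+1)/C(k) with A=2, B=1, C=k**2 + 4*k + 5/4.
Key eq: (2)·f(k+1) = (1)·f(k) + (k**2 + 4*k + 5/4).
From deg A=0, deg B=0, deg C=2: d=2.
Match coefficients ⇒ f(k) = (4*k**2 - 3)/4.
Get s_k = R·t_k = 2**k*(4*k**2 - 3) with R(k) = B(k−1)f(k)/C(k) = (4*k**2 - 3)/(4*k**2 + 16*k + 5).
Verify: 2**k*(4*k**2 + 16*k + 5) matches t_k.

s_k = 2**k*(4*k**2 - 3)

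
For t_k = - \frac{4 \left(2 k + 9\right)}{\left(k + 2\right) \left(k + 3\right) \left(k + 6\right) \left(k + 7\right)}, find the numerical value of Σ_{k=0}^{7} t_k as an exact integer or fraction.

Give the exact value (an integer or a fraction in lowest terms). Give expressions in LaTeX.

t_(k+1)/t_k = (k + 2)*(k + 6)*(2*k + 11)/((k + 4)*(k + 8)*(2*k + 9)).
Factor: A=k + 2; B=k + 8; C=k**3 + 27*k**2/2 + 121*k/2 + 90.
Key eq: (k + 2)·f(k+1) = (k + 7)·f(k) + (k**3 + 27*k**2/2 + 121*k/2 + 90).
deg f ≤ 5 (via 1,1,3).
Solving with deg f ≤ 5: f(k) = k*(k + 3)*(k + 4)*(k + 5)*(k + 8)/24.
Certificate R = B(k−1)f/C = k*(k + 3)*(k + 7)*(k + 8)/(12*(2*k + 9)) gives s_k = k*(-k - 8)/(3*(k**2 + 8*k + 12)).
Verify: 4*(-2*k - 9)/(k**4 + 18*k**3 + 113*k**2 + 288*k + 252) matches t_k.
Telescoping: Σ = s_(8) − s_(0) = -32/105 − (0) = -32/105.

Σ = -32/105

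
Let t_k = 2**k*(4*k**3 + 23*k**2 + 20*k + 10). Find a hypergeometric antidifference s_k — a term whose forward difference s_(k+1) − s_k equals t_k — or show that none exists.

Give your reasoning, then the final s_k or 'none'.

r(k) = 2*(4*k**3 + 35*k**2 + 78*k + 57)/(4*k**3 + 23*k**2 + 20*k + 10) after simplifying.
Factor: A=2; B=1; C=k**3 + 23*k**2/4 + 5*k + 5/2.
Set up (2)·f(k+1) − (1)·f(k) − (k**3 + 23*k**2/4 + 5*k + 5/2) = 0.
Bound: deg f ≤ 3.
Match coefficients ⇒ f(k) = (4*k**3 - k**2 + 4)/4.
R(k) = B(k−1)·f(k)/C(k) = (4*k**3 - k**2 + 4)/(4*k**3 + 23*k**2 + 20*k + 10); s_k = R·t_k = 2**k*(4*k**3 - k**2 + 4).
Verify: 2**k*(4*k**3 + 23*k**2 + 20*k + 10) matches t_k.

s_k = 2**k*(4*k**3 - k**2 + 4)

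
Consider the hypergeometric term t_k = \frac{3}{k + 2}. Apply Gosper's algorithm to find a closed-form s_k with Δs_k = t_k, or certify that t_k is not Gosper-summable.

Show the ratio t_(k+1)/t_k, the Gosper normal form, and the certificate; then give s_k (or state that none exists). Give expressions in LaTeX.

Ratio r(k) = (k + 2)/(k + 3).
Take A(k)=k + 2, B(k)=k + 3, C(k)=1.
Set up (k + 2)·f(k+1) − (k + 2)·f(k) − (1) = 0.
Degrees (1,1,0) ⇒ d ≤ 0.
f = c0 ⇒ A·f(k+1) − B(k−1)·f(k) − C = -1. The system {-1 = 0} is inconsistent; no antidifference.

none (Gosper's algorithm certifies no s_k)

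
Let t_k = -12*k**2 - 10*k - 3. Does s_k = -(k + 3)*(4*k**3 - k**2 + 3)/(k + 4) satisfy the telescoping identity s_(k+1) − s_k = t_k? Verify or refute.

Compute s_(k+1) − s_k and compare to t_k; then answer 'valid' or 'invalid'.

Invalid: residual (8*k**3 + 59*k**2 + 43*k + 9)/(k**2 + 9*k + 20) ≠ 0.

s_(k+1) = -(k + 4)*(4*(k + 1)**3 - (k + 1)**2 + 3)/(k + 5)
s_(k+1) − s_k = (-12*k**4 - 110*k**3 - 274*k**2 - 184*k - 51)/(k**2 + 9*k + 20)
(s_(k+1) − s_k) − t_k = (8*k**3 + 59*k**2 + 43*k + 9)/(k**2 + 9*k + 20)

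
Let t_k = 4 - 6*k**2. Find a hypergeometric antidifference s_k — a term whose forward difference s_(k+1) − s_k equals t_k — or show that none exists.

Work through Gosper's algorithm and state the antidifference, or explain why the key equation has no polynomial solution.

Step 1: r(k) = (3*(k + 1)**2 - 2)/(3*k**2 - 2).
So A=1 and B=1, with C=k**2 - 2/3.
Need (1)·f(k+1) − (1)·f(k) = k**2 - 2/3.
deg f ≤ 3 (via 0,0,2).
A polynomial solution: f(k) = k*(2*k**2 - 3*k - 3)/6.
Then R = B(k−1)f/C = k*(2*k**2 - 3*k - 3)/(2*(3*k**2 - 2)), so s_k = R(k)·t_k = k*(-2*k**2 + 3*k + 3).
Check: Δs_k = 4 - 6*k**2. ✓

s_k = k*(-2*k**2 + 3*k + 3)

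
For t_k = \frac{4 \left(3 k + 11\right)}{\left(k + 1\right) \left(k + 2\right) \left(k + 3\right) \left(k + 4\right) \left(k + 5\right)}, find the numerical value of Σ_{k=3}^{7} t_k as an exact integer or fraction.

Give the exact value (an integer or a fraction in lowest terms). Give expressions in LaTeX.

Σ = 47/1890

r(k) = (k + 1)*(3*k + 14)/((k + 6)*(3*k + 11)) after simplifying.
Gosper form: A/B · C(k+1)/C(k) with A=k + 1, B=k + 6, C=k + 11/3.
Need (k + 1)·f(k+1) − (k + 5)·f(k) = k + 11/3.
Degrees (1,1,1) ⇒ d ≤ 4.
Match coefficients ⇒ f(k) = k*(k + 3)*(k**2 + 7*k + 14)/24.
R(k) = B(k−1)·f(k)/C(k) = k*(k + 3)*(k + 5)*(k**2 + 7*k + 14)/(8*(3*k + 11)); s_k = R·t_k = k*(k**2 + 7*k + 14)/(2*(k**3 + 7*k**2 + 14*k + 8)).
Verify: 4*(3*k + 11)/(k**5 + 15*k**4 + 85*k**3 + 225*k**2 + 274*k + 120) matches t_k.
Telescoping: Σ = s_(8) − s_(3) = 67/135 − (33/70) = 47/1890.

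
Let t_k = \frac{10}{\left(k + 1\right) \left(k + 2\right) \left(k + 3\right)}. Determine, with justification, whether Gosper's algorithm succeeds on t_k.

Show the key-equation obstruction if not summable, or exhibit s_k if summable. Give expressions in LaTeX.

Compute t_(k+1)/t_k: get (k + 1)/(k + 4).
Take A(k)=k + 1, B(k)=k + 4, C(k)=1.
Need (k + 1)·f(k+1) − (k + 3)·f(k) = 1.
Degrees (1,1,0) ⇒ d ≤ 2.
A polynomial solution: f(k) = k*(k + 3)/4.
Then R = B(k−1)f/C = k*(k + 3)**2/4, so s_k = R(k)·t_k = 5*k*(k + 3)/(2*(k + 1)*(k + 2)).
Verify: 10/(k**3 + 6*k**2 + 11*k + 6) matches t_k.

Yes. s_k = \frac{5 k \left(k + 3\right)}{2 \left(k + 1\right) \left(k + 2\right)}.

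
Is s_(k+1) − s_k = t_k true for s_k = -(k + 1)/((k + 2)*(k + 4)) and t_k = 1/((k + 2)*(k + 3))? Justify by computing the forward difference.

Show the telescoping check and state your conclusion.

s_(k+1) = (-k - 2)/((k + 3)*(k + 5))
s_(k+1) − s_k = (k**2 + 3*k - 1)/(k**4 + 14*k**3 + 71*k**2 + 154*k + 120)
(s_(k+1) − s_k) − t_k = 3*(-2*k - 7)/(k**4 + 14*k**3 + 71*k**2 + 154*k + 120)

Invalid: residual 3*(-2*k - 7)/(k**4 + 14*k**3 + 71*k**2 + 154*k + 120) ≠ 0.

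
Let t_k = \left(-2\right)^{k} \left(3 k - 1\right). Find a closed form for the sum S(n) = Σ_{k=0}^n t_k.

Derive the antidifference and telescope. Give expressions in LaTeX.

S(n) = 2 \left(-2\right)^{n} n - 1

t_(k+1)/t_k = 2*(-3*k - 2)/(3*k - 1).
Gosper form: A/B · C(k+1)/C(k) with A=-2, B=1, C=k - 1/3.
Key eq: (-2)·f(k+1) = (1)·f(k) + (k - 1/3).
deg f ≤ 1 (via 0,0,1).
Match coefficients ⇒ f(k) = -(k - 1)/3.
Certificate R = B(k−1)f/C = -(k - 1)/(3*k - 1) gives s_k = (-2)**k*(1 - k).
Check: Δs_k = (-2)**k*(3*k - 1). ✓
Evaluate: s_(n+1) = 2*(-2)**n*n; subtract s_(0) = 1 ⇒ S(n) = 2*(-2)**n*n - 1.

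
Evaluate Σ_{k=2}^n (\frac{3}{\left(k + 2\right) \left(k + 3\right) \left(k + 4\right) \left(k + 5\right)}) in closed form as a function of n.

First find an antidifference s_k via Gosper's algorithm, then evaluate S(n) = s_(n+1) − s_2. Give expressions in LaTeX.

The ratio is (k + 2)/(k + 6).
Gosper form: A/B · C(k+1)/C(k) with A=k + 2, B=k + 6, C=1.
f must satisfy (k + 2)·f(k+1) − (k + 5)·f(k) = 1.
Degrees (1,1,0) ⇒ d ≤ 3.
Coefficient equations give f(k) = k*(k**2 + 9*k + 26)/72.
So s_k = (B(k−1)f/C)·t_k = (k*(k + 5)*(k**2 + 9*k + 26)/72)·t_k = k*(k**2 + 9*k + 26)/(24*(k + 2)*(k + 3)*(k + 4)).
s_(k+1) − s_k = 3/(k**4 + 14*k**3 + 71*k**2 + 154*k + 120) = t_k.
Evaluate: s_(n+1) = (n**3 + 12*n**2 + 47*n + 36)/(24*(n**3 + 12*n**2 + 47*n + 60)); subtract s_(2) = 1/30 ⇒ S(n) = (n**3 + 12*n**2 + 47*n - 60)/(120*(n**3 + 12*n**2 + 47*n + 60)).

S(n) = \frac{n^{3} + 12 n^{2} + 47 n - 60}{120 \left(n^{3} + 12 n^{2} + 47 n + 60\right)}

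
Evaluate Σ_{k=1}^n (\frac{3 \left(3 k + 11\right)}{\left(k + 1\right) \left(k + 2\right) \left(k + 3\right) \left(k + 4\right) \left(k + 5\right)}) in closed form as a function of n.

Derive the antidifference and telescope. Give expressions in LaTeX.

Ratio r(k) = (k + 1)*(3*k + 14)/((k + 6)*(3*k + 11)).
A = k + 1, B = k + 6, C = k + 11/3.
f must satisfy (k + 1)·f(k+1) − (k + 5)·f(k) = k + 11/3.
Degrees (1,1,1) ⇒ d ≤ 4.
Solving with deg f ≤ 4: f(k) = k*(k + 3)*(k**2 + 7*k + 14)/24.
Get s_k = R·t_k = 3*k*(k**2 + 7*k + 14)/(8*(k**3 + 7*k**2 + 14*k + 8)) with R(k) = B(k−1)f(k)/C(k) = k*(k + 3)*(k + 5)*(k**2 + 7*k + 14)/(8*(3*k + 11)).
Verify: 3*(3*k + 11)/(k**5 + 15*k**4 + 85*k**3 + 225*k**2 + 274*k + 120) matches t_k.
Telescope: S(n) = s_(n+1) − s_(1) = 3*(n**3 + 10*n**2 + 31*n + 22)/(8*(n**3 + 10*n**2 + 31*n + 30)) − (11/40) = n*(n**2 + 10*n + 31)/(10*(n**3 + 10*n**2 + 31*n + 30)).

S(n) = \frac{n \left(n^{2} + 10 n + 31\right)}{10 \left(n^{3} + 10 n^{2} + 31 n + 30\right)}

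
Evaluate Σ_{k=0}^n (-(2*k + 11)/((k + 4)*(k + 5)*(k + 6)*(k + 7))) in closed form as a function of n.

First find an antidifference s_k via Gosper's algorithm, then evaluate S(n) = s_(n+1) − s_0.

S(n) = (-n**2 - 12*n - 11)/(24*(n**2 + 12*n + 35))

Ratio r(k) = (k + 4)*(2*k + 13)/((k + 8)*(2*k + 11)).
So A=k + 4 and B=k + 8, with C=k + 11/2.
Key eq: (k + 4)·f(k+1) = (k + 7)·f(k) + (k + 11/2).
deg f ≤ 3 (via 1,1,1).
Solving with deg f ≤ 3: f(k) = k*(k + 5)*(k + 10)/48.
Get s_k = R·t_k = k*(-k - 10)/(24*(k**2 + 10*k + 24)) with R(k) = B(k−1)f(k)/C(k) = k*(k + 5)*(k + 7)*(k + 10)/(24*(2*k + 11)).
s_(k+1) − s_k = (-2*k - 11)/(k**4 + 22*k**3 + 179*k**2 + 638*k + 840) = t_k.
Σ_(k=0)^n t_k = s_(n+1) − s_(0) = ((-n**2 - 12*n - 11)/(24*(n**2 + 12*n + 35))) − (0), i.e. (-n**2 - 12*n - 11)/(24*(n**2 + 12*n + 35)).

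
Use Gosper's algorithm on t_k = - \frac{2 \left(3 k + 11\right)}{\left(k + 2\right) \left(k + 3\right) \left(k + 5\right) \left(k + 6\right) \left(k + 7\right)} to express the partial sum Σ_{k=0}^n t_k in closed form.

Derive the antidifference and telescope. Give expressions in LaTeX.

S(n) = \frac{- n^{3} - 16 n^{2} - 81 n - 66}{30 \left(n^{3} + 16 n^{2} + 81 n + 126\right)}

t_(k+1)/t_k = (k + 2)*(k + 5)*(3*k + 14)/((k + 4)*(k + 8)*(3*k + 11)).
A = k + 2, B = k + 8, C = k**2 + 23*k/3 + 44/3.
Need (k + 2)·f(k+1) − (k + 7)·f(k) = k**2 + 23*k/3 + 44/3.
Bound: deg f ≤ 5.
Solve for f: f(k) = k*(k + 3)*(k + 4)*(k**2 + 13*k + 52)/180 (degree 5 ≤ 5).
Then R = B(k−1)f/C = k*(k + 3)*(k + 7)*(k**2 + 13*k + 52)/(60*(3*k + 11)), so s_k = R(k)·t_k = k*(-k**2 - 13*k - 52)/(30*(k**3 + 13*k**2 + 52*k + 60)).
Verify: 2*(-3*k - 11)/(k**5 + 23*k**4 + 203*k**3 + 853*k**2 + 1692*k + 1260) matches t_k.
Σ_(k=0)^n t_k = s_(n+1) − s_(0) = ((-n**3 - 16*n**2 - 81*n - 66)/(30*(n**3 + 16*n**2 + 81*n + 126))) − (0), i.e. (-n**3 - 16*n**2 - 81*n - 66)/(30*(n**3 + 16*n**2 + 81*n + 126)).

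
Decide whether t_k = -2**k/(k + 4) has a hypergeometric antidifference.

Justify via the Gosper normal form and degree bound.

No — t_k has no hypergeometric antidifference.

r(k) = 2*(k + 4)/(k + 5) after simplifying.
So A=2*k + 8 and B=k + 5, with C=1.
f must satisfy (2*k + 8)·f(k+1) − (k + 4)·f(k) = 1.
deg f ≤ -1 (via 1,1,0).
deg f ≤ -1 is impossible — no certificate.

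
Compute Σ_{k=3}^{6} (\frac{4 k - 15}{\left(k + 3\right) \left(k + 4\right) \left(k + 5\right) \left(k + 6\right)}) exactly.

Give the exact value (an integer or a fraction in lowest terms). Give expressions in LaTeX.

t_(k+1)/t_k = (k + 3)*(4*k - 11)/((k + 7)*(4*k - 15)).
Gosper form: A/B · C(k+1)/C(k) with A=k + 3, B=k + 7, C=k - 15/4.
Set up (k + 3)·f(k+1) − (k + 6)·f(k) − (k - 15/4) = 0.
deg f ≤ 3 (via 1,1,1).
Solving with deg f ≤ 3: f(k) = -k*(k**2 + 12*k + 87)/80.
Certificate R = B(k−1)f/C = -k*(k + 6)*(k**2 + 12*k + 87)/(20*(4*k - 15)) gives s_k = k*(-k**2 - 12*k - 87)/(20*(k + 3)*(k + 4)*(k + 5)).
Δs = (4*k - 15)/(k**4 + 18*k**3 + 119*k**2 + 342*k + 360), as required.
Σ_(k=3)^(6) t_k = s_(7) − s_(3) = -7/120 − (-33/560) = 1/1680.

Σ = 1/1680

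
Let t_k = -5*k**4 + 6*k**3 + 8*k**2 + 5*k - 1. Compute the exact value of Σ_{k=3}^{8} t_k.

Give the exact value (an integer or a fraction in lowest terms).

Ratio r(k) = (5*k**4 + 14*k**3 + 4*k**2 - 19*k - 13)/(5*k**4 - 6*k**3 - 8*k**2 - 5*k + 1).
So A=1 and B=1, with C=k**4 - 6*k**3/5 - 8*k**2/5 - k + 1/5.
Set up (1)·f(k+1) − (1)·f(k) − (k**4 - 6*k**3/5 - 8*k**2/5 - k + 1/5) = 0.
From deg A=0, deg B=0, deg C=4: d=5.
Match coefficients ⇒ f(k) = k*(k**4 - 4*k**3 + 2*k**2 + 2)/5.
Then R = B(k−1)f/C = k*(k**4 - 4*k**3 + 2*k**2 + 2)/(5*k**4 - 6*k**3 - 8*k**2 - 5*k + 1), so s_k = R(k)·t_k = k*(-k**4 + 4*k**3 - 2*k**2 - 2).
Check: Δs_k = -5*k**4 + 6*k**3 + 8*k**2 + 5*k - 1. ✓
Telescoping: Σ = s_(9) − s_(3) = -34281 − (21) = -34302.

Σ = -34302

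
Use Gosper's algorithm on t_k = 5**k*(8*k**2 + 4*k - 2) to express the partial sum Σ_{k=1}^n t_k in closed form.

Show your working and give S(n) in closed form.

S(n) = 10*5**n*n**2

t_(k+1)/t_k = 5*(4*k**2 + 10*k + 5)/(4*k**2 + 2*k - 1).
A = 5, B = 1, C = k**2 + k/2 - 1/4.
Solve (5)·f(k+1) − (1)·f(k) = k**2 + k/2 - 1/4.
From deg A=0, deg B=0, deg C=2: d=2.
Solve for f: f(k) = (k - 1)**2/4 (degree 2 ≤ 2).
Certificate R = B(k−1)f/C = (k - 1)**2/(4*k**2 + 2*k - 1) gives s_k = 2*5**k*(k**2 - 2*k + 1).
Δs = 5**k*(8*k**2 + 4*k - 2), as required.
Σ_(k=1)^n t_k = s_(n+1) − s_(1) = (10*5**n*n**2) − (0), i.e. 10*5**n*n**2.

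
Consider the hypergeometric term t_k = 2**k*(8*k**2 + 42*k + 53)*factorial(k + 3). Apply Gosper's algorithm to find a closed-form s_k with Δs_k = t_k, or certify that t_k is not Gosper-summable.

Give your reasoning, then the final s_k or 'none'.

s_k = 2**k*(4*k + 3)*factorial(k + 3)

Ratio r(k) = 2*(8*k**3 + 90*k**2 + 335*k + 412)/(8*k**2 + 42*k + 53).
So A=2*k + 8 and B=1, with C=k**2 + 21*k/4 + 53/8.
Need (2*k + 8)·f(k+1) − (1)·f(k) = k**2 + 21*k/4 + 53/8.
deg f ≤ 1 (via 1,0,2).
Solve for f: f(k) = (4*k + 3)/8 (degree 1 ≤ 1).
Certificate R = B(k−1)f/C = (4*k + 3)/(8*k**2 + 42*k + 53) gives s_k = 2**k*(4*k + 3)*factorial(k + 3).
Δs = 2**k*(8*k**2 + 42*k + 53)*factorial(k + 3), as required.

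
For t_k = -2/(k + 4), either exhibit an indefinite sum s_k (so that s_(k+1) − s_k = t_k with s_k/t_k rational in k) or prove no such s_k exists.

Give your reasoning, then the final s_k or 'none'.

The ratio is (k + 4)/(k + 5).
So A=k + 4 and B=k + 5, with C=1.
Need (k + 4)·f(k+1) − (k + 4)·f(k) = 1.
deg f ≤ 0 (via 1,1,0).
Write f(k) = c0. Then LHS − RHS = -1, requiring -1 = 0: contradictory. No certificate.

no hypergeometric antidifference exists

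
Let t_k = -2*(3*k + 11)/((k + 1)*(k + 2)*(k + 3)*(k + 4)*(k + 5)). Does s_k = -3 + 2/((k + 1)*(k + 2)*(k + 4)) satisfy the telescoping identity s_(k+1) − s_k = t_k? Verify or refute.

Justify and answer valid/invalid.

valid (s_(k+1) − s_k reduces to t_k)

s_(k+1) = -3 + 2/((k + 2)*(k + 3)*(k + 5))
s_(k+1) − s_k = 2*(-3*k - 11)/(k**5 + 15*k**4 + 85*k**3 + 225*k**2 + 274*k + 120)
(s_(k+1) − s_k) − t_k = 0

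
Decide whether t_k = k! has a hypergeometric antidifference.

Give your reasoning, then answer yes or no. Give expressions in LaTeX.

No — key equation has no polynomial f.

Step 1: r(k) = k + 1.
Take A(k)=k + 1, B(k)=1, C(k)=1.
Set up (k + 1)·f(k+1) − (1)·f(k) − (1) = 0.
From deg A=1, deg B=0, deg C=0: d=-1.
deg f ≤ -1 is impossible — no certificate.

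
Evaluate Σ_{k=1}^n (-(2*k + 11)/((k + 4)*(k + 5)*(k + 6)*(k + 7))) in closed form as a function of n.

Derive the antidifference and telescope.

S(n) = n*(-n - 12)/(35*(n**2 + 12*n + 35))

The ratio is (k + 4)*(2*k + 13)/((k + 8)*(2*k + 11)).
So A=k + 4 and B=k + 8, with C=k + 11/2.
Need (k + 4)·f(k+1) − (k + 7)·f(k) = k + 11/2.
Degrees (1,1,1) ⇒ d ≤ 3.
Match coefficients ⇒ f(k) = k*(k + 5)*(k + 10)/48.
R(k) = B(k−1)·f(k)/C(k) = k*(k + 5)*(k + 7)*(k + 10)/(24*(2*k + 11)); s_k = R·t_k = k*(-k - 10)/(24*(k**2 + 10*k + 24)).
Verify: (-2*k - 11)/(k**4 + 22*k**3 + 179*k**2 + 638*k + 840) matches t_k.
Σ_(k=1)^n t_k = s_(n+1) − s_(1) = ((-n**2 - 12*n - 11)/(24*(n**2 + 12*n + 35))) − (-11/840), i.e. n*(-n - 12)/(35*(n**2 + 12*n + 35)).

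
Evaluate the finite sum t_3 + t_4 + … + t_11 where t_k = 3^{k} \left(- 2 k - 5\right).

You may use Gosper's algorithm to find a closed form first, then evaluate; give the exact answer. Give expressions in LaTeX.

Ratio r(k) = 3*(2*k + 7)/(2*k + 5).
Gosper form: A/B · C(k+1)/C(k) with A=3, B=1, C=k + 5/2.
Key eq: (3)·f(k+1) = (1)·f(k) + (k + 5/2).
From deg A=0, deg B=0, deg C=1: d=1.
Coefficient equations give f(k) = (k + 1)/2.
Then R = B(k−1)f/C = (k + 1)/(2*k + 5), so s_k = R(k)·t_k = 3**k*(-k - 1).
s_(k+1) − s_k = 3**k*(-2*k - 5) = t_k.
Telescoping: Σ = s_(12) − s_(3) = -6908733 − (-108) = -6908625.

Σ = -6908625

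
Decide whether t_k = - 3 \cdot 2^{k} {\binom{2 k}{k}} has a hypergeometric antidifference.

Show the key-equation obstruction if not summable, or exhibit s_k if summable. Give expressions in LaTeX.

Compute t_(k+1)/t_k: get 4*(2*k + 1)/(k + 1).
So A=8*k + 4 and B=k + 1, with C=1.
f must satisfy (8*k + 4)·f(k+1) − (k)·f(k) = 1.
From deg A=1, deg B=1, deg C=0: d=-1.
d = -1 < 0 ⇒ no nonzero polynomial f; not summable.

No; the degree bound rules out any f.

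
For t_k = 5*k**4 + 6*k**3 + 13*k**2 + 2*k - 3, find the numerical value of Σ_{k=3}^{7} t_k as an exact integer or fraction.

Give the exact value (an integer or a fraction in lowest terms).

r(k) = (5*k**4 + 26*k**3 + 61*k**2 + 66*k + 23)/(5*k**4 + 6*k**3 + 13*k**2 + 2*k - 3) after simplifying.
Normal form (A,B,C) = (1, 1, k**4 + 6*k**3/5 + 13*k**2/5 + 2*k/5 - 3/5).
Need (1)·f(k+1) − (1)·f(k) = k**4 + 6*k**3/5 + 13*k**2/5 + 2*k/5 - 3/5.
d = 5 from the (0,0,4) case.
Solving with deg f ≤ 5: f(k) = k*(k**4 - k**3 + 3*k**2 - 4*k - 2)/5.
Then R = B(k−1)f/C = k*(k**4 - k**3 + 3*k**2 - 4*k - 2)/(5*k**4 + 6*k**3 + 13*k**2 + 2*k - 3), so s_k = R(k)·t_k = k*(k**4 - k**3 + 3*k**2 - 4*k - 2).
s_(k+1) − s_k = 5*k**4 + 6*k**3 + 13*k**2 + 2*k - 3 = t_k.
Telescoping: Σ = s_(8) − s_(3) = 29936 − (201) = 29735.

Σ = 29735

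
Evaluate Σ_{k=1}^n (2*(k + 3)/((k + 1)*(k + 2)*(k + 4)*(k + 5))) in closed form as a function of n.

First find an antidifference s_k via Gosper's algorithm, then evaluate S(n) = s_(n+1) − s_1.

S(n) = n*(n + 7)/(10*(n**2 + 7*n + 10))

t_(k+1)/t_k = (k + 1)*(k + 4)**2/((k + 3)**2*(k + 6)).
A = k + 1, B = k + 6, C = k**2 + 6*k + 9.
Solve (k + 1)·f(k+1) − (k + 5)·f(k) = k**2 + 6*k + 9.
d = 4 from the (1,1,2) case.
A polynomial solution: f(k) = k*(k + 2)*(k + 3)*(k + 5)/8.
Get s_k = R·t_k = k*(k + 5)/(4*(k**2 + 5*k + 4)) with R(k) = B(k−1)f(k)/C(k) = k*(k + 2)*(k + 5)**2/(8*(k + 3)).
Check: Δs_k = 2*(k + 3)/(k**4 + 12*k**3 + 49*k**2 + 78*k + 40). ✓
s_(n+1) = (n**2 + 7*n + 6)/(4*(n**2 + 7*n + 10)) and s_(1) = 3/20, so S(n) = n*(n + 7)/(10*(n**2 + 7*n + 10)).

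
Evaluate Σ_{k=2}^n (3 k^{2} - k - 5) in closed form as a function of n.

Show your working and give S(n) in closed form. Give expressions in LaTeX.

S(n) = n^{3} + n^{2} - 5 n + 3

The ratio is (k - 3*(k + 1)**2 + 6)/(-3*k**2 + k + 5).
So A=1 and B=1, with C=k**2 - k/3 - 5/3.
Solve (1)·f(k+1) − (1)·f(k) = k**2 - k/3 - 5/3.
Degrees (0,0,2) ⇒ d ≤ 3.
A polynomial solution: f(k) = k*(k**2 - 2*k - 4)/3.
So s_k = (B(k−1)f/C)·t_k = (k*(k**2 - 2*k - 4)/(3*k**2 - k - 5))·t_k = k*(k**2 - 2*k - 4).
Δs = 3*k**2 - k - 5, as required.
Telescope: S(n) = s_(n+1) − s_(2) = n**3 + n**2 - 5*n - 5 − (-8) = n**3 + n**2 - 5*n + 3.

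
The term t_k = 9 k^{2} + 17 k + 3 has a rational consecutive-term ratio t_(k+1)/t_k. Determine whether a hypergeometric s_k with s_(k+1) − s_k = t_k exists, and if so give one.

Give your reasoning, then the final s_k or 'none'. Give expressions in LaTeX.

Ratio r(k) = (9*k**2 + 35*k + 29)/(9*k**2 + 17*k + 3).
Take A(k)=1, B(k)=1, C(k)=k**2 + 17*k/9 + 1/3.
Set up (1)·f(k+1) − (1)·f(k) − (k**2 + 17*k/9 + 1/3) = 0.
From deg A=0, deg B=0, deg C=2: d=3.
Solving with deg f ≤ 3: f(k) = k*(k + 2)*(3*k - 2)/9.
So s_k = (B(k−1)f/C)·t_k = (k*(k + 2)*(3*k - 2)/(9*k**2 + 17*k + 3))·t_k = k*(3*k**2 + 4*k - 4).
Verify: 9*k**2 + 17*k + 3 matches t_k.

s_k = k \left(3 k^{2} + 4 k - 4\right)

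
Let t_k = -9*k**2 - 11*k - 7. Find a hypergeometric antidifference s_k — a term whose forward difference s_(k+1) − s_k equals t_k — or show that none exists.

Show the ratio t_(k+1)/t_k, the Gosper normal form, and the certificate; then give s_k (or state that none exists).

s_k = k*(-3*k**2 - k - 3)

Ratio r(k) = (9*k**2 + 29*k + 27)/(9*k**2 + 11*k + 7).
Gosper form: A/B · C(k+1)/C(k) with A=1, B=1, C=k**2 + 11*k/9 + 7/9.
f must satisfy (1)·f(k+1) − (1)·f(k) = k**2 + 11*k/9 + 7/9.
Degrees (0,0,2) ⇒ d ≤ 3.
Match coefficients ⇒ f(k) = k*(3*k**2 + k + 3)/9.
So s_k = (B(k−1)f/C)·t_k = (k*(3*k**2 + k + 3)/(9*k**2 + 11*k + 7))·t_k = k*(-3*k**2 - k - 3).
Check: Δs_k = -9*k**2 - 11*k - 7. ✓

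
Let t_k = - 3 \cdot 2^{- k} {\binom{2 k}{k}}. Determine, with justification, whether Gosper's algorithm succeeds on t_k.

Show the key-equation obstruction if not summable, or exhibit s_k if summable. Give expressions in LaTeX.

The ratio is (2*k + 1)/(k + 1).
Normal form (A,B,C) = (2*k + 1, k + 1, 1).
Need (2*k + 1)·f(k+1) − (k)·f(k) = 1.
Degrees (1,1,0) ⇒ d ≤ -1.
Negative degree bound (-1): no f exists, t_k not Gosper-summable.

No — t_k has no hypergeometric antidifference.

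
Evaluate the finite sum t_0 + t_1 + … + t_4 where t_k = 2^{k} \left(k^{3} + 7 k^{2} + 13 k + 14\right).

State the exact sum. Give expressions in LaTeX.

Σ = 5404

Compute t_(k+1)/t_k: get 2*(k**3 + 10*k**2 + 30*k + 35)/(k**3 + 7*k**2 + 13*k + 14).
Gosper form: A/B · C(k+1)/C(k) with A=2, B=1, C=k**3 + 7*k**2 + 13*k + 14.
Solve (2)·f(k+1) − (1)·f(k) = k**3 + 7*k**2 + 13*k + 14.
d = 3 from the (0,0,3) case.
Coefficient equations give f(k) = k**3 + k**2 + 3*k + 4.
Certificate R = B(k−1)f/C = (k**3 + k**2 + 3*k + 4)/(k**3 + 7*k**2 + 13*k + 14) gives s_k = 2**k*(k**3 + k**2 + 3*k + 4).
Check: Δs_k = 2**k*(k**3 + 7*k**2 + 13*k + 14). ✓
Telescoping: Σ = s_(5) − s_(0) = 5408 − (4) = 5404.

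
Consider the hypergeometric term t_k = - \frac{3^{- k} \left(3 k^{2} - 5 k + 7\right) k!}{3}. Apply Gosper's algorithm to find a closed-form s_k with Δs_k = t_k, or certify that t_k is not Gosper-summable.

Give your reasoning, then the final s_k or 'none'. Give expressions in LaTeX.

s_k = - 3^{- k} \left(3 k - 2\right) k!

t_(k+1)/t_k = (k + 1)*(-5*k + 3*(k + 1)**2 + 2)/(3*(3*k**2 - 5*k + 7)).
A = k/3 + 1/3, B = 1, C = k**2 - 5*k/3 + 7/3.
Set up (k/3 + 1/3)·f(k+1) − (1)·f(k) − (k**2 - 5*k/3 + 7/3) = 0.
Degrees (1,0,2) ⇒ d ≤ 1.
A polynomial solution: f(k) = 3*k - 2.
Certificate R = B(k−1)f/C = 3*(3*k - 2)/(3*k**2 - 5*k + 7) gives s_k = -(3*k - 2)*factorial(k)/3**k.
Verify: -(3*k**2 - 5*k + 7)*factorial(k)/(3*3**k) matches t_k.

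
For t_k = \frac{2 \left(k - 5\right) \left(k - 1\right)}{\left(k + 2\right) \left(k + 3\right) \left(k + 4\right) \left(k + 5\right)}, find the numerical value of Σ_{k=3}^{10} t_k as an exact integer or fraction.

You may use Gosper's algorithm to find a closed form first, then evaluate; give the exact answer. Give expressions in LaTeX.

Σ = 2/455

Compute t_(k+1)/t_k: get k*(k - 4)*(k + 2)/((k - 5)*(k - 1)*(k + 6)).
Take A(k)=k + 2, B(k)=k + 6, C(k)=k**2 - 6*k + 5.
f must satisfy (k + 2)·f(k+1) − (k + 5)·f(k) = k**2 - 6*k + 5.
From deg A=1, deg B=1, deg C=2: d=3.
Match coefficients ⇒ f(k) = k*(k**2 - 3*k + 32)/12.
Get s_k = R·t_k = k*(k**2 - 3*k + 32)/(6*(k**3 + 9*k**2 + 26*k + 24)) with R(k) = B(k−1)f(k)/C(k) = k*(k + 5)*(k**2 - 3*k + 32)/(12*(k - 5)*(k - 1)).
Δs = 2*(k**2 - 6*k + 5)/(k**4 + 14*k**3 + 71*k**2 + 154*k + 120), as required.
Sum = s_(11) − s_(3); s_(11) = 22/273, s_(3) = 8/105 ⇒ 2/455.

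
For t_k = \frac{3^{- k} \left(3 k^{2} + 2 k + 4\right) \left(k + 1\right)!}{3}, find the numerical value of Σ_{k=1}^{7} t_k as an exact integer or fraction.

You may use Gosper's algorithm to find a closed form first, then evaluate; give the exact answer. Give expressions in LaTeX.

Σ = 116210/81

Step 1: r(k) = (k + 2)*(2*k + 3*(k + 1)**2 + 6)/(3*(3*k**2 + 2*k + 4)).
Normal form (A,B,C) = (k/3 + 2/3, 1, k**2 + 2*k/3 + 4/3).
Set up (k/3 + 2/3)·f(k+1) − (1)·f(k) − (k**2 + 2*k/3 + 4/3) = 0.
Degrees (1,0,2) ⇒ d ≤ 1.
Solving with deg f ≤ 1: f(k) = 3*k + 2.
Get s_k = R·t_k = (3*k + 2)*factorial(k + 1)/3**k with R(k) = B(k−1)f(k)/C(k) = 3*(3*k + 2)/(3*k**2 + 2*k + 4).
Verify: (3*k**2 + 2*k + 4)*factorial(k + 1)/(3*3**k) matches t_k.
Sum = s_(8) − s_(1); s_(8) = 116480/81, s_(1) = 10/3 ⇒ 116210/81.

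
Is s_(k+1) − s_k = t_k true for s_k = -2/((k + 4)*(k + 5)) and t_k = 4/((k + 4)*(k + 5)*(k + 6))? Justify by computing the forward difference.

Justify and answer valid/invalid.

s_(k+1) = -2/((k + 5)*(k + 6))
s_(k+1) − s_k = 4/(k**3 + 15*k**2 + 74*k + 120)
(s_(k+1) − s_k) − t_k = 0

valid; difference matches t_k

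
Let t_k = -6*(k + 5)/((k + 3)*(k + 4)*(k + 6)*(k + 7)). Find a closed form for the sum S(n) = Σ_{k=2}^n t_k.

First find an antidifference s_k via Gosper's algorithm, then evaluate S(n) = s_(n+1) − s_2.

S(n) = 3*(-n**2 - 11*n + 12)/(40*(n**2 + 11*n + 28))

The ratio is (k + 3)*(k + 6)**2/((k + 5)**2*(k + 8)).
Take A(k)=k + 3, B(k)=k + 8, C(k)=k**2 + 10*k + 25.
Key eq: (k + 3)·f(k+1) = (k + 7)·f(k) + (k**2 + 10*k + 25).
Bound: deg f ≤ 4.
A polynomial solution: f(k) = k*(k + 4)*(k + 5)*(k + 9)/36.
So s_k = (B(k−1)f/C)·t_k = (k*(k + 4)*(k + 7)*(k + 9)/(36*(k + 5)))·t_k = k*(-k - 9)/(6*(k**2 + 9*k + 18)).
s_(k+1) − s_k = 6*(-k - 5)/(k**4 + 20*k**3 + 145*k**2 + 450*k + 504) = t_k.
Evaluate: s_(n+1) = (-n**2 - 11*n - 10)/(6*(n**2 + 11*n + 28)); subtract s_(2) = -11/120 ⇒ S(n) = 3*(-n**2 - 11*n + 12)/(40*(n**2 + 11*n + 28)).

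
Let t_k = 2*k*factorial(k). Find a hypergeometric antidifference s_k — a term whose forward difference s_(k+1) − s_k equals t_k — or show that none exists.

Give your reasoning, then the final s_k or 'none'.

t_(k+1)/t_k = (k + 1)**2/k.
Factor: A=k + 1; B=1; C=k.
Need (k + 1)·f(k+1) − (1)·f(k) = k.
Bound: deg f ≤ 0.
A polynomial solution: f(k) = 1.
Then R = B(k−1)f/C = 1/k, so s_k = R(k)·t_k = 2*factorial(k).
s_(k+1) − s_k = 2*k*factorial(k) = t_k.

s_k = 2*factorial(k)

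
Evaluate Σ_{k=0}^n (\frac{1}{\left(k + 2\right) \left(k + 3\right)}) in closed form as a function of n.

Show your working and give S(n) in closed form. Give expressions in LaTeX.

t_(k+1)/t_k = (k + 2)/(k + 4).
A = k + 2, B = k + 4, C = 1.
Solve (k + 2)·f(k+1) − (k + 3)·f(k) = 1.
From deg A=1, deg B=1, deg C=0: d=1.
Solve for f: f(k) = k/2 (degree 1 ≤ 1).
Then R = B(k−1)f/C = k*(k + 3)/2, so s_k = R(k)·t_k = k/(2*(k + 2)).
Check: Δs_k = 1/(k**2 + 5*k + 6). ✓
Telescope: S(n) = s_(n+1) − s_(0) = (n + 1)/(2*(n + 3)) − (0) = (n + 1)/(2*(n + 3)).

S(n) = \frac{n + 1}{2 \left(n + 3\right)}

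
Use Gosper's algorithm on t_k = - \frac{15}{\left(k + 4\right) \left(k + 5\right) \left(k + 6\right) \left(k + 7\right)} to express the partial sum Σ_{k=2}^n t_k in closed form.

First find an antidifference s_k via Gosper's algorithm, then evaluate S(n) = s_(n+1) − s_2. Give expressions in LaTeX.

t_(k+1)/t_k = (k + 4)/(k + 8).
Take A(k)=k + 4, B(k)=k + 8, C(k)=1.
Set up (k + 4)·f(k+1) − (k + 7)·f(k) − (1) = 0.
From deg A=1, deg B=1, deg C=0: d=3.
A polynomial solution: f(k) = k*(k**2 + 15*k + 74)/360.
So s_k = (B(k−1)f/C)·t_k = (k*(k + 7)*(k**2 + 15*k + 74)/360)·t_k = k*(-k**2 - 15*k - 74)/(24*(k + 4)*(k + 5)*(k + 6)).
Verify: -15/(k**4 + 22*k**3 + 179*k**2 + 638*k + 840) matches t_k.
Telescope: S(n) = s_(n+1) − s_(2) = (-n**3 - 18*n**2 - 107*n - 90)/(24*(n**3 + 18*n**2 + 107*n + 210)) − (-3/112) = 5*(-n**3 - 18*n**2 - 107*n + 126)/(336*(n**3 + 18*n**2 + 107*n + 210)).

S(n) = \frac{5 \left(- n^{3} - 18 n^{2} - 107 n + 126\right)}{336 \left(n^{3} + 18 n^{2} + 107 n + 210\right)}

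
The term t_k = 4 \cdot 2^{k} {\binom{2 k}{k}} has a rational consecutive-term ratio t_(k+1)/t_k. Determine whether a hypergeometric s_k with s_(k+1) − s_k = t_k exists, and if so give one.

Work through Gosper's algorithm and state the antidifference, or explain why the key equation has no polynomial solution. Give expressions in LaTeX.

none (Gosper's algorithm certifies no s_k)

The ratio is 4*(2*k + 1)/(k + 1).
Gosper form: A/B · C(k+1)/C(k) with A=8*k + 4, B=k + 1, C=1.
Key eq: (8*k + 4)·f(k+1) = (k)·f(k) + (1).
Bound: deg f ≤ -1.
deg f ≤ -1 is impossible — no certificate.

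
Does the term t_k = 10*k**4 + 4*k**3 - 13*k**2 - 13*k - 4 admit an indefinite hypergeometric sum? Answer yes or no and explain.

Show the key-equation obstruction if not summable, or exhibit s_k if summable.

Yes. s_k = k**2*(2*k**3 - 4*k**2 - 3*k + 1).

Step 1: r(k) = (10*k**4 + 44*k**3 + 59*k**2 + 13*k - 16)/(10*k**4 + 4*k**3 - 13*k**2 - 13*k - 4).
Gosper form: A/B · C(k+1)/C(k) with A=1, B=1, C=k**4 + 2*k**3/5 - 13*k**2/10 - 13*k/10 - 2/5.
Key eq: (1)·f(k+1) = (1)·f(k) + (k**4 + 2*k**3/5 - 13*k**2/10 - 13*k/10 - 2/5).
Bound: deg f ≤ 5.
Coefficient equations give f(k) = k**2*(2*k**3 - 4*k**2 - 3*k + 1)/10.
Then R = B(k−1)f/C = k**2*(2*k**3 - 4*k**2 - 3*k + 1)/(10*k**4 + 4*k**3 - 13*k**2 - 13*k - 4), so s_k = R(k)·t_k = k**2*(2*k**3 - 4*k**2 - 3*k + 1).
s_(k+1) − s_k = 10*k**4 + 4*k**3 - 13*k**2 - 13*k - 4 = t_k.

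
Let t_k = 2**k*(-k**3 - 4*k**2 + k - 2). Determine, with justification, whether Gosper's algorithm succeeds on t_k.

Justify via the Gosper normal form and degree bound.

The ratio is 2*(k**3 + 7*k**2 + 10*k + 6)/(k**3 + 4*k**2 - k + 2).
Factor: A=2; B=1; C=k**3 + 4*k**2 - k + 2.
f must satisfy (2)·f(k+1) − (1)·f(k) = k**3 + 4*k**2 - k + 2.
Degrees (0,0,3) ⇒ d ≤ 3.
Solving with deg f ≤ 3: f(k) = k**3 - 2*k**2 + k + 2.
R(k) = B(k−1)·f(k)/C(k) = (k**3 - 2*k**2 + k + 2)/(k**3 + 4*k**2 - k + 2); s_k = R·t_k = 2**k*(-k**3 + 2*k**2 - k - 2).
Verify: 2**k*(-k**3 - 4*k**2 + k - 2) matches t_k.

Yes. s_k = 2**k*(-k**3 + 2*k**2 - k - 2).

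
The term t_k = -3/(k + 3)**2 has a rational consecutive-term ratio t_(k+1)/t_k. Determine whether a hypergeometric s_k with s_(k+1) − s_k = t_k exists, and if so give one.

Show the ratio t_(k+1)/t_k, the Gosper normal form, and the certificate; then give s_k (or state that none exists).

r(k) = (k + 3)**2/(k + 4)**2 after simplifying.
Factor: A=k**2 + 6*k + 9; B=k**2 + 8*k + 16; C=1.
Key eq: (k**2 + 6*k + 9)·f(k+1) = (k**2 + 6*k + 9)·f(k) + (1).
deg f ≤ 0 (via 2,2,0).
Generic f = c0 gives residual -1; -1 = 0 cannot hold, so t_k is not Gosper-summable.

not Gosper-summable; s_k does not exist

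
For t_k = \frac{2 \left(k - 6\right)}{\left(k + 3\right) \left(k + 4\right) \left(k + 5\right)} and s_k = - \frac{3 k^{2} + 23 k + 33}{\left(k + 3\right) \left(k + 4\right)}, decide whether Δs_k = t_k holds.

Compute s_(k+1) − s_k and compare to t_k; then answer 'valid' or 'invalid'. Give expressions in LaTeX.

valid; difference matches t_k

s_(k+1) = (-23*k - 3*(k + 1)**2 - 56)/((k + 4)*(k + 5))
s_(k+1) − s_k = 2*(k - 6)/(k**3 + 12*k**2 + 47*k + 60)
(s_(k+1) − s_k) − t_k = 0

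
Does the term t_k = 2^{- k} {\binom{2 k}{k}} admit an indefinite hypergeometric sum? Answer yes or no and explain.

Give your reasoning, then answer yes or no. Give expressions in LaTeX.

No — key equation has no polynomial f.

r(k) = (2*k + 1)/(k + 1) after simplifying.
A = 2*k + 1, B = k + 1, C = 1.
Solve (2*k + 1)·f(k+1) − (k)·f(k) = 1.
Bound: deg f ≤ -1.
deg f ≤ -1 is impossible — no certificate.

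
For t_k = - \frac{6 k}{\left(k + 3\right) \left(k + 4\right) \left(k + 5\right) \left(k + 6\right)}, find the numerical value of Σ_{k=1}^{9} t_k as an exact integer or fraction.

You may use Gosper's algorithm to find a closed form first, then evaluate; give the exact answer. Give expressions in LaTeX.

r(k) = (k + 1)*(k + 3)/(k*(k + 7)) after simplifying.
Take A(k)=k + 3, B(k)=k + 7, C(k)=k.
Need (k + 3)·f(k+1) − (k + 6)·f(k) = k.
d = 3 from the (1,1,1) case.
Coefficient equations give f(k) = k*(k - 1)*(k + 13)/120.
Certificate R = B(k−1)f/C = (k - 1)*(k + 6)*(k + 13)/120 gives s_k = k*(-k**2 - 12*k + 13)/(20*(k + 3)*(k + 4)*(k + 5)).
Δs = -6*k/(k**4 + 18*k**3 + 119*k**2 + 342*k + 360), as required.
Telescoping: Σ = s_(10) − s_(1) = -69/1820 − (0) = -69/1820.

Σ = -69/1820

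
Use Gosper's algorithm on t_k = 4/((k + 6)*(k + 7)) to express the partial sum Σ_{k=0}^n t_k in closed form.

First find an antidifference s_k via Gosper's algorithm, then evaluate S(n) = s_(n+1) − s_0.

S(n) = 2*(n + 1)/(3*(n + 7))

Compute t_(k+1)/t_k: get (k + 6)/(k + 8).
So A=k + 6 and B=k + 8, with C=1.
Set up (k + 6)·f(k+1) − (k + 7)·f(k) − (1) = 0.
Bound: deg f ≤ 1.
Coefficient equations give f(k) = k/6.
Get s_k = R·t_k = 2*k/(3*(k + 6)) with R(k) = B(k−1)f(k)/C(k) = k*(k + 7)/6.
Check: Δs_k = 4/(k**2 + 13*k + 42). ✓
s_(n+1) = 2*(n + 1)/(3*(n + 7)) and s_(0) = 0, so S(n) = 2*(n + 1)/(3*(n + 7)).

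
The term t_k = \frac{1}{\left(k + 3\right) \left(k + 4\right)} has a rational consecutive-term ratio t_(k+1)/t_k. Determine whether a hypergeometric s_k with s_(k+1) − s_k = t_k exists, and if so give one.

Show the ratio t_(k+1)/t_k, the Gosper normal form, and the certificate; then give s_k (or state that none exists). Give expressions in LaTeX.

Ratio r(k) = (k + 3)/(k + 5).
So A=k + 3 and B=k + 5, with C=1.
f must satisfy (k + 3)·f(k+1) − (k + 4)·f(k) = 1.
Bound: deg f ≤ 1.
A polynomial solution: f(k) = k/3.
So s_k = (B(k−1)f/C)·t_k = (k*(k + 4)/3)·t_k = k/(3*(k + 3)).
Check: Δs_k = 1/(k**2 + 7*k + 12). ✓

s_k = \frac{k}{3 \left(k + 3\right)}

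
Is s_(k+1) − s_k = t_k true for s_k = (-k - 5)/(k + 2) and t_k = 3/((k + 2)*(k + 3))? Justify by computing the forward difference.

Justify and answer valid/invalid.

s_(k+1) = (-k - 6)/(k + 3)
s_(k+1) − s_k = 3/(k**2 + 5*k + 6)
(s_(k+1) − s_k) − t_k = 0

valid (s_(k+1) − s_k reduces to t_k)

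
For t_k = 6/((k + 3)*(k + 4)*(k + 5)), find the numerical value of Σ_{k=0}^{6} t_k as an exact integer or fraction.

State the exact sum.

Σ = 49/220

Compute t_(k+1)/t_k: get (k + 3)/(k + 6).
A = k + 3, B = k + 6, C = 1.
Need (k + 3)·f(k+1) − (k + 5)·f(k) = 1.
d = 2 from the (1,1,0) case.
A polynomial solution: f(k) = k*(k + 7)/24.
R(k) = B(k−1)·f(k)/C(k) = k*(k + 5)*(k + 7)/24; s_k = R·t_k = k*(k + 7)/(4*(k + 3)*(k + 4)).
s_(k+1) − s_k = 6/(k**3 + 12*k**2 + 47*k + 60) = t_k.
Telescoping: Σ = s_(7) − s_(0) = 49/220 − (0) = 49/220.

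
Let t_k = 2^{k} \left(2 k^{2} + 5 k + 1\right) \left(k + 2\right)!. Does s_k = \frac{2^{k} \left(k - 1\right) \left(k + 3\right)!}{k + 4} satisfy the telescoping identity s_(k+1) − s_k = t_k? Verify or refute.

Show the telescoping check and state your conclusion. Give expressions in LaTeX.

Invalid: residual - \frac{2^{k} \left(2 k^{3} + 13 k^{2} + 20 k + 5\right) \left(k + 2\right)!}{\left(k + 4\right) \left(k + 5\right)} ≠ 0.

s_(k+1) = 2**(k + 1)*k*factorial(k + 4)/(k + 5)
s_(k+1) − s_k = 2**k*(2*k**3 + 15*k**2 + 28*k + 5)*factorial(k + 3)/((k + 4)*(k + 5))
(s_(k+1) − s_k) − t_k = -2**k*(2*k**3 + 13*k**2 + 20*k + 5)*factorial(k + 2)/((k + 4)*(k + 5))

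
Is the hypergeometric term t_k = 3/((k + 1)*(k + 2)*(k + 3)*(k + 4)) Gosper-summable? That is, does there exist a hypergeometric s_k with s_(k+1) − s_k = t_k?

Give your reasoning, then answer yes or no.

Compute t_(k+1)/t_k: get (k + 1)/(k + 5).
Gosper form: A/B · C(k+1)/C(k) with A=k + 1, B=k + 5, C=1.
Solve (k + 1)·f(k+1) − (k + 4)·f(k) = 1.
deg f ≤ 3 (via 1,1,0).
Solve for f: f(k) = k*(k**2 + 6*k + 11)/18 (degree 3 ≤ 3).
So s_k = (B(k−1)f/C)·t_k = (k*(k + 4)*(k**2 + 6*k + 11)/18)·t_k = k*(k**2 + 6*k + 11)/(6*(k + 1)*(k + 2)*(k + 3)).
Check: Δs_k = 3/(k**4 + 10*k**3 + 35*k**2 + 50*k + 24). ✓

Yes. s_k = k*(k**2 + 6*k + 11)/(6*(k + 1)*(k + 2)*(k + 3)).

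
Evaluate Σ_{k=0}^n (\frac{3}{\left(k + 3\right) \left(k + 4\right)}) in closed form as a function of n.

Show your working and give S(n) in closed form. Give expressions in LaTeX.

S(n) = \frac{n + 1}{n + 4}

Step 1: r(k) = (k + 3)/(k + 5).
Factor: A=k + 3; B=k + 5; C=1.
Set up (k + 3)·f(k+1) − (k + 4)·f(k) − (1) = 0.
From deg A=1, deg B=1, deg C=0: d=1.
A polynomial solution: f(k) = k/3.
Get s_k = R·t_k = k/(k + 3) with R(k) = B(k−1)f(k)/C(k) = k*(k + 4)/3.
Check: Δs_k = 3/(k**2 + 7*k + 12). ✓
Σ_(k=0)^n t_k = s_(n+1) − s_(0) = ((n + 1)/(n + 4)) − (0), i.e. (n + 1)/(n + 4).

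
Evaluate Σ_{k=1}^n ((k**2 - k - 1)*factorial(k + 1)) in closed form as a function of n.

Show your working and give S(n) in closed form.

The ratio is (k + 2)*(k - (k + 1)**2 + 2)/(-k**2 + k + 1).
Factor: A=k + 2; B=1; C=k**2 - k - 1.
f must satisfy (k + 2)·f(k+1) − (1)·f(k) = k**2 - k - 1.
Bound: deg f ≤ 1.
Solve for f: f(k) = k - 3 (degree 1 ≤ 1).
Then R = B(k−1)f/C = (k - 3)/(k**2 - k - 1), so s_k = R(k)·t_k = (k - 3)*factorial(k + 1).
Δs = (k**2 - k - 1)*factorial(k + 1), as required.
s_(n+1) = (n - 2)*factorial(n + 2) and s_(1) = -4, so S(n) = n*factorial(n + 2) - 2*factorial(n + 2) + 4.

S(n) = n*factorial(n + 2) - 2*factorial(n + 2) + 4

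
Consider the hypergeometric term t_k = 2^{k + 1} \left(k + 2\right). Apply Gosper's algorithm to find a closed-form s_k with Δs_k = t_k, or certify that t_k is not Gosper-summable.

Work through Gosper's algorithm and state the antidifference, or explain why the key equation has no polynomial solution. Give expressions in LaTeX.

t_(k+1)/t_k = 2*(k + 3)/(k + 2).
So A=2 and B=1, with C=k + 2.
Solve (2)·f(k+1) − (1)·f(k) = k + 2.
d = 1 from the (0,0,1) case.
A polynomial solution: f(k) = k.
So s_k = (B(k−1)f/C)·t_k = (k/(k + 2))·t_k = 2**(k + 1)*k.
Check: Δs_k = 2**(k + 1)*(k + 2). ✓

s_k = 2^{k + 1} k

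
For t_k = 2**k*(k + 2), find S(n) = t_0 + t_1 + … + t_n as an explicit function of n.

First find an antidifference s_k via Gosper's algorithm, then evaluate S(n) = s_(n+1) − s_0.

Compute t_(k+1)/t_k: get 2*(k + 3)/(k + 2).
Normal form (A,B,C) = (2, 1, k + 2).
Solve (2)·f(k+1) − (1)·f(k) = k + 2.
Bound: deg f ≤ 1.
A polynomial solution: f(k) = k.
Certificate R = B(k−1)f/C = k/(k + 2) gives s_k = 2**k*k.
s_(k+1) − s_k = 2**k*(k + 2) = t_k.
Evaluate: s_(n+1) = 2**(n + 1)*(n + 1); subtract s_(0) = 0 ⇒ S(n) = 2**(n + 1)*(n + 1).

S(n) = 2**(n + 1)*(n + 1)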